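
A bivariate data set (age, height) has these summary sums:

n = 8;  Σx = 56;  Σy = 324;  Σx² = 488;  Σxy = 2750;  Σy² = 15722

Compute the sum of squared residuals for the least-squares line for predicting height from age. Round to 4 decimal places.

Sxx = Σx² − (Σx)²/n = 488 − 392 = 96
Sxy = Σxy − (Σx)(Σy)/n = 2750 − 2268 = 482
Syy = Σy² − (Σy)²/n = 15722 − 13122 = 2600
b = Sxy/Sxx = 482/96 = 5.020833
SSE = Syy − b·Sxy = 2600 − 5.020833·482 = 179.958333

179.9583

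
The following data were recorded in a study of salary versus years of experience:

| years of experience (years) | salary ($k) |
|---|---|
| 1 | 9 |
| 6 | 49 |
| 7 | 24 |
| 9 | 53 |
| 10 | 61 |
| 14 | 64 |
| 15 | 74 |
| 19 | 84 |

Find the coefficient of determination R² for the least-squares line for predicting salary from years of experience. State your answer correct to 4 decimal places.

n = 8, Σx = 81, Σy = 418, Σxy = 5160, Σx² = 1049, Σy² = 26216
Sxx = Σx² − (Σx)²/n = 1049 − 820.125 = 228.875
Sxy = Σxy − (Σx)(Σy)/n = 5160 − 4232.25 = 927.75
Syy = Σy² − (Σy)²/n = 26216 − 21840.5 = 4375.5
R² = Sxy²/(Sxx·Syy) = (927.75)²/(228.875·4375.5) = 0.859480

0.8595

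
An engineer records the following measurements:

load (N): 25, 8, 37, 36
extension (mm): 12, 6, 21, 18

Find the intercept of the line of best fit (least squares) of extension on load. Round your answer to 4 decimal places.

n = 4, Σx = 106, Σy = 57, Σxy = 1773, Σx² = 3354
Sxx = Σx² − (Σx)²/n = 3354 − 2809 = 545
Sxy = Σxy − (Σx)(Σy)/n = 1773 − 1510.5 = 262.5
b = Sxy/Sxx = 262.5/545 = 0.481651
a = ȳ − b·x̄ = 14.25 − 0.481651·26.5 = 1.486239

1.4862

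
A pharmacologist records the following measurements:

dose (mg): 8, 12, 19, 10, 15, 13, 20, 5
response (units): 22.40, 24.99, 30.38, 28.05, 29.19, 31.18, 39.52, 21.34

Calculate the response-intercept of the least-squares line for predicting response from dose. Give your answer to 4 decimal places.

n = 8, Σx = 102, Σy = 227.05, Σxy = 3077.09, Σx² = 1488
Sxx = Σx² − (Σx)²/n = 1488 − 1300.5 = 187.5
Sxy = Σxy − (Σx)(Σy)/n = 3077.09 − 2894.8875 = 182.2025
b = Sxy/Sxx = 182.2025/187.5 = 0.971747
a = ȳ − b·x̄ = 28.38125 − 0.971747·12.75 = 15.99148

15.9915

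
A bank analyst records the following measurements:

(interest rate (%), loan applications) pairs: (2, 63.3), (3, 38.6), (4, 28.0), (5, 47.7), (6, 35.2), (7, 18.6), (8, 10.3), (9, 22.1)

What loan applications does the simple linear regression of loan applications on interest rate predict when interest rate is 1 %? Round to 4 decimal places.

n = 8, Σx = 44, Σy = 263.8, Σxy = 1215.6, Σx² = 284
Sxx = Σx² − (Σx)²/n = 284 − 242 = 42
Sxy = Σxy − (Σx)(Σy)/n = 1215.6 − 1450.9 = -235.3
b = Sxy/Sxx = -235.3/42 = -5.602381
a = ȳ − b·x̄ = 32.975 − (-5.602381)·5.5 = 63.788095
ŷ(1) = a + b·1 = 63.788095 + (-5.602381)·1 = 58.185714

58.1857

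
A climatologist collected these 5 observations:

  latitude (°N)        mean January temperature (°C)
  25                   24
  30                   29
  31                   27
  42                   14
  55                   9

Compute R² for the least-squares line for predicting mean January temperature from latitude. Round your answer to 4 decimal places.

0.8297

n = 5, Σx = 183, Σy = 103, Σxy = 3390, Σx² = 7275, Σy² = 2423
Sxx = Σx² − (Σx)²/n = 7275 − 6697.8 = 577.2
Sxy = Σxy − (Σx)(Σy)/n = 3390 − 3769.8 = -379.8
Syy = Σy² − (Σy)²/n = 2423 − 2121.8 = 301.2
R² = Sxy²/(Sxx·Syy) = (-379.8)²/(577.2·301.2) = 0.829714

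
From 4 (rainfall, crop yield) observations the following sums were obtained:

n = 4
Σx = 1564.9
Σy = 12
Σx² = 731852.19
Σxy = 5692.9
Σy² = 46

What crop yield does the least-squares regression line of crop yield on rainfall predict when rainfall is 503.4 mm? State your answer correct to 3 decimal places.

Sxx = Σx² − (Σx)²/n = 731852.19 − 612228.0025 = 119624.1875
Sxy = Σxy − (Σx)(Σy)/n = 5692.9 − 4694.7 = 998.2
b = Sxy/Sxx = 998.2/119624.1875 = 0.008344
a = ȳ − b·x̄ = 3 − 0.008344·391.225 = -0.264564
ŷ(503.4) = a + b·503.4 = -0.264564 + 0.008344·503.4 = 3.936041

3.936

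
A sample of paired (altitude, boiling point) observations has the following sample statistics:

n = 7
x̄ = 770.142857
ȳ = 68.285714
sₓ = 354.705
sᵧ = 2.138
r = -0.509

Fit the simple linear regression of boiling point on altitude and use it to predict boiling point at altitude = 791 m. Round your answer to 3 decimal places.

b = r · sᵧ/sₓ = -0.509 · 2.138/354.705 = -0.003068
a = ȳ − b·x̄ = 68.285714 − (-0.003068)·770.142857 = 70.648528
ŷ(791) = a + b·791 = 70.648528 + (-0.003068)·791 = 68.221724

68.222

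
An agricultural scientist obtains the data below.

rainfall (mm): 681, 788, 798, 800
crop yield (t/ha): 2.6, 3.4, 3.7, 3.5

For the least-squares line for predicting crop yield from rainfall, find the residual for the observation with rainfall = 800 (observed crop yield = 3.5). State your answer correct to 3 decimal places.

-0.073

n = 4, Σx = 3067, Σy = 13.2, Σxy = 10202.4, Σx² = 2361509
Sxx = Σx² − (Σx)²/n = 2361509 − 2351622.25 = 9886.75
Sxy = Σxy − (Σx)(Σy)/n = 10202.4 − 10121.1 = 81.3
b = Sxy/Sxx = 81.3/9886.75 = 0.008223
a = ȳ − b·x̄ = 3.3 − 0.008223·766.75 = -3.005083
ŷ(800) = -3.005083 + 0.008223·800 = 3.573419
residual = y − ŷ = 3.5 − 3.573419 = -0.073419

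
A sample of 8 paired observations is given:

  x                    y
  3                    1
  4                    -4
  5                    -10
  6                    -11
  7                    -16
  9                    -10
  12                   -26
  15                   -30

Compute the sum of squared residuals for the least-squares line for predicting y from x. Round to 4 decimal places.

89.1074

n = 8, Σx = 61, Σy = -106, Σxy = -1093, Σx² = 585, Σy² = 2170
Sxx = Σx² − (Σx)²/n = 585 − 465.125 = 119.875
Sxy = Σxy − (Σx)(Σy)/n = -1093 − (-808.25) = -284.75
Syy = Σy² − (Σy)²/n = 2170 − 1404.5 = 765.5
b = Sxy/Sxx = -284.75/119.875 = -2.375391
SSE = Syy − b·Sxy = 765.5 − (-2.375391)·(-284.75) = 89.107404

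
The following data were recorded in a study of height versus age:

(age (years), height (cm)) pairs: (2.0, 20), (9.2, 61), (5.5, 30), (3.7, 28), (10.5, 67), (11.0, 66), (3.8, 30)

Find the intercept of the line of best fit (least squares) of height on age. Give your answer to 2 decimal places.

n = 7, Σx = 45.7, Σy = 302, Σxy = 2413.3, Σx² = 378.27
Sxx = Σx² − (Σx)²/n = 378.27 − 298.355714 = 79.914286
Sxy = Σxy − (Σx)(Σy)/n = 2413.3 − 1971.628571 = 441.671429
b = Sxy/Sxx = 441.671429/79.914286 = 5.526814
a = ȳ − b·x̄ = 43.142857 − 5.526814·6.528571 = 7.060654

7.06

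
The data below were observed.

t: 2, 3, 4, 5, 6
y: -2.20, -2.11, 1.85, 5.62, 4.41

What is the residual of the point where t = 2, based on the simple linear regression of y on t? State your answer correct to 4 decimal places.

n = 5, Σx = 20, Σy = 7.57, Σxy = 51.23, Σx² = 90
Sxx = Σx² − (Σx)²/n = 90 − 80 = 10
Sxy = Σxy − (Σx)(Σy)/n = 51.23 − 30.28 = 20.95
b = Sxy/Sxx = 20.95/10 = 2.095
a = ȳ − b·x̄ = 1.514 − 2.095·4 = -6.866
ŷ(2) = -6.866 + 2.095·2 = -2.676
residual = y − ŷ = -2.20 − (-2.676) = 0.476

0.4760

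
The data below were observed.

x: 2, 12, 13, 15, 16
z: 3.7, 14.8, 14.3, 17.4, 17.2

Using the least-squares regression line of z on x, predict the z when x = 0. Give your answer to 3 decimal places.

n = 5, Σx = 58, Σy = 67.4, Σxy = 907.1, Σx² = 798
Sxx = Σx² − (Σx)²/n = 798 − 672.8 = 125.2
Sxy = Σxy − (Σx)(Σy)/n = 907.1 − 781.84 = 125.26
b = Sxy/Sxx = 125.26/125.2 = 1.000479
a = ȳ − b·x̄ = 13.48 − 1.000479·11.6 = 1.874441
ŷ(0) = a + b·0 = 1.874441 + 1.000479·0 = 1.874441

1.874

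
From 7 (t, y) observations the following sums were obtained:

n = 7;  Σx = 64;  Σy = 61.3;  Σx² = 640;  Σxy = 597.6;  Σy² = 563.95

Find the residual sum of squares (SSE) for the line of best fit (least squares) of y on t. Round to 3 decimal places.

Sxx = Σx² − (Σx)²/n = 640 − 585.142857 = 54.857143
Sxy = Σxy − (Σx)(Σy)/n = 597.6 − 560.457143 = 37.142857
Syy = Σy² − (Σy)²/n = 563.95 − 536.812857 = 27.137143
b = Sxy/Sxx = 37.142857/54.857143 = 0.677083
SSE = Syy − b·Sxy = 27.137143 − 0.677083·37.142857 = 1.988333

1.988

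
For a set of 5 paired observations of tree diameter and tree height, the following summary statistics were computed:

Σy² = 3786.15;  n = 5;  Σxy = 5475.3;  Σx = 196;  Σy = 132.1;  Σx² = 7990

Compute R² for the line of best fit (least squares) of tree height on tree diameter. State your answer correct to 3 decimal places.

Sxx = Σx² − (Σx)²/n = 7990 − 7683.2 = 306.8
Sxy = Σxy − (Σx)(Σy)/n = 5475.3 − 5178.32 = 296.98
Syy = Σy² − (Σy)²/n = 3786.15 − 3490.082 = 296.068
R² = Sxy²/(Sxx·Syy) = (296.98)²/(306.8·296.068) = 0.970974

0.971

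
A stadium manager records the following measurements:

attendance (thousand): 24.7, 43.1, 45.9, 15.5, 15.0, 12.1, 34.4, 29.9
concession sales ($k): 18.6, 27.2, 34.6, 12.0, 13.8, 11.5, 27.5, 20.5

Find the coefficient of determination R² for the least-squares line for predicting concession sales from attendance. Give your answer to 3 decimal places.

n = 8, Σx = 220.6, Σy = 165.7, Σxy = 5310.98, Σx² = 7263.54, Σy² = 3926.15
Sxx = Σx² − (Σx)²/n = 7263.54 − 6083.045 = 1180.495
Sxy = Σxy − (Σx)(Σy)/n = 5310.98 − 4569.1775 = 741.8025
Syy = Σy² − (Σy)²/n = 3926.15 − 3432.06125 = 494.08875
R² = Sxy²/(Sxx·Syy) = (741.8025)²/(1180.495·494.08875) = 0.943425

0.943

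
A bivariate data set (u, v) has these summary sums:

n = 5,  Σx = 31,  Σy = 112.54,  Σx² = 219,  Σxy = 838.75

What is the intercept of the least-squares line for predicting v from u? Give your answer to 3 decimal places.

-10.112

Sxx = Σx² − (Σx)²/n = 219 − 192.2 = 26.8
Sxy = Σxy − (Σx)(Σy)/n = 838.75 − 697.748 = 141.002
b = Sxy/Sxx = 141.002/26.8 = 5.261269
a = ȳ − b·x̄ = 22.508 − 5.261269·6.2 = -10.111866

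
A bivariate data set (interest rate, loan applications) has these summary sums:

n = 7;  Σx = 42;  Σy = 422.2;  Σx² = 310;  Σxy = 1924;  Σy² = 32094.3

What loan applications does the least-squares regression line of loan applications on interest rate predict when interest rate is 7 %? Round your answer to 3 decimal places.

Sxx = Σx² − (Σx)²/n = 310 − 252 = 58
Sxy = Σxy − (Σx)(Σy)/n = 1924 − 2533.2 = -609.2
b = Sxy/Sxx = -609.2/58 = -10.503448
a = ȳ − b·x̄ = 60.314286 − (-10.503448)·6 = 123.334975
ŷ(7) = a + b·7 = 123.334975 + (-10.503448)·7 = 49.810837

49.811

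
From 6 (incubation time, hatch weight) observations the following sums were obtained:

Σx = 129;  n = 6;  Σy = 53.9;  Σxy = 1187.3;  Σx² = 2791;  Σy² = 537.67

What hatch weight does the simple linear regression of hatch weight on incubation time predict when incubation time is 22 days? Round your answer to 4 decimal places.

Sxx = Σx² − (Σx)²/n = 2791 − 2773.5 = 17.5
Sxy = Σxy − (Σx)(Σy)/n = 1187.3 − 1158.85 = 28.45
b = Sxy/Sxx = 28.45/17.5 = 1.625714
a = ȳ − b·x̄ = 8.983333 − 1.625714·21.5 = -25.969524
ŷ(22) = a + b·22 = -25.969524 + 1.625714·22 = 9.796190

9.7962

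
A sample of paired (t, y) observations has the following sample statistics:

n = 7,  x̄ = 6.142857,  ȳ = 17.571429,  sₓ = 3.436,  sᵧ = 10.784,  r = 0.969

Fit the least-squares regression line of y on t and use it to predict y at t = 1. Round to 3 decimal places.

1.931

b = r · sᵧ/sₓ = 0.969 · 10.784/3.436 = 3.041239
a = ȳ − b·x̄ = 17.571429 − 3.041239·6.142857 = -1.110465
ŷ(1) = a + b·1 = -1.110465 + 3.041239·1 = 1.930774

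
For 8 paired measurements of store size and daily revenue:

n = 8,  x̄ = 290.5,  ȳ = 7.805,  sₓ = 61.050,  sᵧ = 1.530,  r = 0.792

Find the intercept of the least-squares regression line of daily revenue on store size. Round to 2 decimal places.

2.04

b = r · sᵧ/sₓ = 0.792 · 1.53/61.05 = 0.019849
a = ȳ − b·x̄ = 7.805 − 0.019849·290.5 = 2.038968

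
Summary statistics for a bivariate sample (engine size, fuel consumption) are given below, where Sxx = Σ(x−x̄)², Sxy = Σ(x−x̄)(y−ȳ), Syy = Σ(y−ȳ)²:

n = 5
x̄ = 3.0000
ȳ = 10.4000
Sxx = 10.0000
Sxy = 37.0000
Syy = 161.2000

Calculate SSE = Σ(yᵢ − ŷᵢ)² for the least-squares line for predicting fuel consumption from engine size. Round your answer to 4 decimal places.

b = Sxy/Sxx = 37/10 = 3.7
SSE = Syy − b·Sxy = 161.2 − 3.7·37 = 24.3

24.3000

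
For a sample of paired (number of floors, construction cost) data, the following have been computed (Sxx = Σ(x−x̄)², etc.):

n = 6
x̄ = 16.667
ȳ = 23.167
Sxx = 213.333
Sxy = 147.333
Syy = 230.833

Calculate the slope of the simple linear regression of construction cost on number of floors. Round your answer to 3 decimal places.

b = Sxy/Sxx = 147.333/213.333 = 0.690625

0.691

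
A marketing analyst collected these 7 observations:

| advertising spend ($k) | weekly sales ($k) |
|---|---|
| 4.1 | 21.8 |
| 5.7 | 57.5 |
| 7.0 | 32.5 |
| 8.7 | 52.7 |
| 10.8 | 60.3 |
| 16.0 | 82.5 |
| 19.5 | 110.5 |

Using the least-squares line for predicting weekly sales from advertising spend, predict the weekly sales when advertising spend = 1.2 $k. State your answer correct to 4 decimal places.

n = 7, Σx = 71.8, Σy = 417.8, Σxy = 5229.11, Σx² = 926.88
Sxx = Σx² − (Σx)²/n = 926.88 − 736.462857 = 190.417143
Sxy = Σxy − (Σx)(Σy)/n = 5229.11 − 4285.434286 = 943.675714
b = Sxy/Sxx = 943.675714/190.417143 = 4.955834
a = ȳ − b·x̄ = 59.685714 − 4.955834·10.257143 = 8.853019
ŷ(1.2) = a + b·1.2 = 8.853019 + 4.955834·1.2 = 14.800020

14.8000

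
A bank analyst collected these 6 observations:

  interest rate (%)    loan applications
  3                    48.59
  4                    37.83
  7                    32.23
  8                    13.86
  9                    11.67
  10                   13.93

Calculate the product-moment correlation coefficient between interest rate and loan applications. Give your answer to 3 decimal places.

-0.943

n = 6, Σx = 41, Σy = 158.11, Σxy = 877.91, Σx² = 319, Σy² = 5353.2033
Sxx = Σx² − (Σx)²/n = 319 − 280.166667 = 38.833333
Sxy = Σxy − (Σx)(Σy)/n = 877.91 − 1080.418333 = -202.508333
Syy = Σy² − (Σy)²/n = 5353.2033 − 4166.462017 = 1186.741283
r = Sxy/√(Sxx·Syy) = -202.508333/√(46085.119836) = -202.508333/214.674451 = -0.943328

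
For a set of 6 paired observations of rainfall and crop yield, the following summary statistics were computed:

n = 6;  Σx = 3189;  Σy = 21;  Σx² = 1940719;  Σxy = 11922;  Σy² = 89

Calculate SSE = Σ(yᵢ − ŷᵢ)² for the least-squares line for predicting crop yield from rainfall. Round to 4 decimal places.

13.1467

Sxx = Σx² − (Σx)²/n = 1940719 − 1694953.5 = 245765.5
Sxy = Σxy − (Σx)(Σy)/n = 11922 − 11161.5 = 760.5
Syy = Σy² − (Σy)²/n = 89 − 73.5 = 15.5
b = Sxy/Sxx = 760.5/245765.5 = 0.003094
SSE = Syy − b·Sxy = 15.5 − 0.003094·760.5 = 13.146699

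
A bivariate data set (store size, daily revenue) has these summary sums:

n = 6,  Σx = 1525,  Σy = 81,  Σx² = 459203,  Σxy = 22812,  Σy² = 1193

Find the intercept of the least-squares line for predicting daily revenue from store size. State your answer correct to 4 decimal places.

Sxx = Σx² − (Σx)²/n = 459203 − 387604.166667 = 71598.833333
Sxy = Σxy − (Σx)(Σy)/n = 22812 − 20587.5 = 2224.5
b = Sxy/Sxx = 2224.5/71598.833333 = 0.031069
a = ȳ − b·x̄ = 13.5 − 0.031069·254.166667 = 5.603311

5.6033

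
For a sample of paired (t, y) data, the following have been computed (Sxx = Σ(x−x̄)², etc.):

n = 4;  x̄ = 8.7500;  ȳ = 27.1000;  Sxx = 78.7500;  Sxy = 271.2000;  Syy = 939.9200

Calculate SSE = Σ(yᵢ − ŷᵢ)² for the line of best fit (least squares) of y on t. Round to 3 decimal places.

b = Sxy/Sxx = 271.2/78.75 = 3.443810
SSE = Syy − b·Sxy = 939.92 − 3.443810·271.2 = 5.958857

5.959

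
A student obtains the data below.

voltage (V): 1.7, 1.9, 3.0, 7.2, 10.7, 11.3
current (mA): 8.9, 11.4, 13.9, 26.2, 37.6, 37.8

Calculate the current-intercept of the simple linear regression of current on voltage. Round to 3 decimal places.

4.822

n = 6, Σx = 35.8, Σy = 135.8, Σxy = 1096.59, Σx² = 309.52
Sxx = Σx² − (Σx)²/n = 309.52 − 213.606667 = 95.913333
Sxy = Σxy − (Σx)(Σy)/n = 1096.59 − 810.273333 = 286.316667
b = Sxy/Sxx = 286.316667/95.913333 = 2.985160
a = ȳ − b·x̄ = 22.633333 − 2.985160·5.966667 = 4.821877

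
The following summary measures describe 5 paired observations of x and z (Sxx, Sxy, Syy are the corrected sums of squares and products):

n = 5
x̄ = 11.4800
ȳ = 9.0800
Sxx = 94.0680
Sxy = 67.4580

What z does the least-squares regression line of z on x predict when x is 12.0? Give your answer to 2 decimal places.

b = Sxy/Sxx = 67.458/94.068 = 0.717120
a = ȳ − b·x̄ = 9.08 − 0.717120·11.48 = 0.847468
ŷ(12.0) = a + b·12.0 = 0.847468 + 0.717120·12 = 9.452902

9.45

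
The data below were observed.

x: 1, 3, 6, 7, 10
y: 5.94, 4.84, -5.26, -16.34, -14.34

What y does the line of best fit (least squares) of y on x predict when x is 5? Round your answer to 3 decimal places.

-3.951

n = 5, Σx = 27, Σy = -25.16, Σxy = -268.88, Σx² = 195
Sxx = Σx² − (Σx)²/n = 195 − 145.8 = 49.2
Sxy = Σxy − (Σx)(Σy)/n = -268.88 − (-135.864) = -133.016
b = Sxy/Sxx = -133.016/49.2 = -2.703577
a = ȳ − b·x̄ = -5.032 − (-2.703577)·5.4 = 9.567317
ŷ(5) = a + b·5 = 9.567317 + (-2.703577)·5 = -3.950569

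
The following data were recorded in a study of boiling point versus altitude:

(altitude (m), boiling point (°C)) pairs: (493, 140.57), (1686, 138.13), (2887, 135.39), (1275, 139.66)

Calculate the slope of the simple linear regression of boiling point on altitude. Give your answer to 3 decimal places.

-0.002

n = 4, Σx = 6341, Σy = 553.75, Σxy = 871125.62, Σx² = 13046039
Sxx = Σx² − (Σx)²/n = 13046039 − 10052070.25 = 2993968.75
Sxy = Σxy − (Σx)(Σy)/n = 871125.62 − 877832.1875 = -6706.5675
b = Sxy/Sxx = -6706.5675/2993968.75 = -0.002240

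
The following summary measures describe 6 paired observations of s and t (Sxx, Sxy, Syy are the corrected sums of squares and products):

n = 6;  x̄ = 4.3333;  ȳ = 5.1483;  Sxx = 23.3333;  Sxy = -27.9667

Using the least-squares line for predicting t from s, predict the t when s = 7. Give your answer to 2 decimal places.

b = Sxy/Sxx = -27.9667/23.3333 = -1.198575
a = ȳ − b·x̄ = 5.1483 − (-1.198575)·4.3333 = 10.342083
ŷ(7) = a + b·7 = 10.342083 + (-1.198575)·7 = 1.952061

1.95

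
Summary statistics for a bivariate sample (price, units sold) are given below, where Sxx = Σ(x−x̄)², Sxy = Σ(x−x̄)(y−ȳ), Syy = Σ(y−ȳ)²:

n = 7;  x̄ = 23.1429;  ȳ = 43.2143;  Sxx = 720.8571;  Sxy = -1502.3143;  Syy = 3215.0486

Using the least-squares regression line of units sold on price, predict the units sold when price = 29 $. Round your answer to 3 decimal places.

31.008

b = Sxy/Sxx = -1502.3143/720.8571 = -2.084067
a = ȳ − b·x̄ = 43.2143 − (-2.084067)·23.1429 = 91.445648
ŷ(29) = a + b·29 = 91.445648 + (-2.084067)·29 = 31.007713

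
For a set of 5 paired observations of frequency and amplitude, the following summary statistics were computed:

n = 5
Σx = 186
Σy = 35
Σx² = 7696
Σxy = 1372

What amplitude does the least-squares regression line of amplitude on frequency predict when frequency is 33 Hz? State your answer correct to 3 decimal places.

Sxx = Σx² − (Σx)²/n = 7696 − 6919.2 = 776.8
Sxy = Σxy − (Σx)(Σy)/n = 1372 − 1302 = 70
b = Sxy/Sxx = 70/776.8 = 0.090113
a = ȳ − b·x̄ = 7 − 0.090113·37.2 = 3.647786
ŷ(33) = a + b·33 = 3.647786 + 0.090113·33 = 6.621524

6.622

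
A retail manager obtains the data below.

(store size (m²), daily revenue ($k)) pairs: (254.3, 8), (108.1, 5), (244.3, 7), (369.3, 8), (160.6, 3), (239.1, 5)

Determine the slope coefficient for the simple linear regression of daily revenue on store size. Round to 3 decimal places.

n = 6, Σx = 1375.7, Σy = 36, Σxy = 8916.7, Σx² = 355380.25
Sxx = Σx² − (Σx)²/n = 355380.25 − 315425.081667 = 39955.168333
Sxy = Σxy − (Σx)(Σy)/n = 8916.7 − 8254.2 = 662.5
b = Sxy/Sxx = 662.5/39955.168333 = 0.016581

0.017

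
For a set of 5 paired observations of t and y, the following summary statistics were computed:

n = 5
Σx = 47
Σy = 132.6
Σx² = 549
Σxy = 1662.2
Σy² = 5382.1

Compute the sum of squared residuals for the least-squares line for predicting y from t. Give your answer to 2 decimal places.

253.08

Sxx = Σx² − (Σx)²/n = 549 − 441.8 = 107.2
Sxy = Σxy − (Σx)(Σy)/n = 1662.2 − 1246.44 = 415.76
Syy = Σy² − (Σy)²/n = 5382.1 − 3516.552 = 1865.548
b = Sxy/Sxx = 415.76/107.2 = 3.878358
SSE = Syy − b·Sxy = 1865.548 − 3.878358·415.76 = 253.081791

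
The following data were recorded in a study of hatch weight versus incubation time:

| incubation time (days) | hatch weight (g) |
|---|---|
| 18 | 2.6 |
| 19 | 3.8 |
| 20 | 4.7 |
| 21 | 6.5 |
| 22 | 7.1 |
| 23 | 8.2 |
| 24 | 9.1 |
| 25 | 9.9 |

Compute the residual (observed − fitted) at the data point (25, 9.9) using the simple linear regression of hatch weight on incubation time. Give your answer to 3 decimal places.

n = 8, Σx = 172, Σy = 51.9, Σxy = 1160.2, Σx² = 3740
Sxx = Σx² − (Σx)²/n = 3740 − 3698 = 42
Sxy = Σxy − (Σx)(Σy)/n = 1160.2 − 1115.85 = 44.35
b = Sxy/Sxx = 44.35/42 = 1.055952
a = ȳ − b·x̄ = 6.4875 − 1.055952·21.5 = -16.215476
ŷ(25) = -16.215476 + 1.055952·25 = 10.183333
residual = y − ŷ = 9.9 − 10.183333 = -0.283333

-0.283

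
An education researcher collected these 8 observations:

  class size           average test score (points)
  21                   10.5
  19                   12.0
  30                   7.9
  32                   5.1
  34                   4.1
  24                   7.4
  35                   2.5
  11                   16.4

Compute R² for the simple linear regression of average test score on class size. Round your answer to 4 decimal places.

0.9469

n = 8, Σx = 206, Σy = 65.9, Σxy = 1433.6, Σx² = 5804, Σy² = 689.45
Sxx = Σx² − (Σx)²/n = 5804 − 5304.5 = 499.5
Sxy = Σxy − (Σx)(Σy)/n = 1433.6 − 1696.925 = -263.325
Syy = Σy² − (Σy)²/n = 689.45 − 542.85125 = 146.59875
R² = Sxy²/(Sxx·Syy) = (-263.325)²/(499.5·146.59875) = 0.946931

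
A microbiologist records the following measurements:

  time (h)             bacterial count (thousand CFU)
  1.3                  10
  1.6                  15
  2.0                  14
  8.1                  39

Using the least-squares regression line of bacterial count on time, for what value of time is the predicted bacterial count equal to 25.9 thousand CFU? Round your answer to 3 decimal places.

4.838

n = 4, Σx = 13, Σy = 78, Σxy = 380.9, Σx² = 73.86
Sxx = Σx² − (Σx)²/n = 73.86 − 42.25 = 31.61
Sxy = Σxy − (Σx)(Σy)/n = 380.9 − 253.5 = 127.4
b = Sxy/Sxx = 127.4/31.61 = 4.030370
a = ȳ − b·x̄ = 19.5 − 4.030370·3.25 = 6.401297
Set a + b·x = 25.9: x = (25.9 − 6.401297) / 4.030370 = 4.837943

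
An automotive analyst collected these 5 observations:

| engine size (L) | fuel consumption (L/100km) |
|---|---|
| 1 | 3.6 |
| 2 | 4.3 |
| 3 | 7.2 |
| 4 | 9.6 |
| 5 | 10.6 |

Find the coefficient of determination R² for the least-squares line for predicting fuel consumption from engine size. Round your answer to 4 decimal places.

0.9652

n = 5, Σx = 15, Σy = 35.3, Σxy = 125.2, Σx² = 55, Σy² = 287.81
Sxx = Σx² − (Σx)²/n = 55 − 45 = 10
Sxy = Σxy − (Σx)(Σy)/n = 125.2 − 105.9 = 19.3
Syy = Σy² − (Σy)²/n = 287.81 − 249.218 = 38.592
R² = Sxy²/(Sxx·Syy) = (19.3)²/(10·38.592) = 0.965200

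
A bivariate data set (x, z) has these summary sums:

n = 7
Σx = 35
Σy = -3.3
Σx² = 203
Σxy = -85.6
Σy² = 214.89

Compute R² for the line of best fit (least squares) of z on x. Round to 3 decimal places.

0.799

Sxx = Σx² − (Σx)²/n = 203 − 175 = 28
Sxy = Σxy − (Σx)(Σy)/n = -85.6 − (-16.5) = -69.1
Syy = Σy² − (Σy)²/n = 214.89 − 1.555714 = 213.334286
R² = Sxy²/(Sxx·Syy) = (-69.1)²/(28·213.334286) = 0.799351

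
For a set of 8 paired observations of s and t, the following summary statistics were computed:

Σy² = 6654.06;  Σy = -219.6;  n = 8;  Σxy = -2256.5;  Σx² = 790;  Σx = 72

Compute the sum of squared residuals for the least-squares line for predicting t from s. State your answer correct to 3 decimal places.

Sxx = Σx² − (Σx)²/n = 790 − 648 = 142
Sxy = Σxy − (Σx)(Σy)/n = -2256.5 − (-1976.4) = -280.1
Syy = Σy² − (Σy)²/n = 6654.06 − 6028.02 = 626.04
b = Sxy/Sxx = -280.1/142 = -1.972535
SSE = Syy − b·Sxy = 626.04 − (-1.972535)·(-280.1) = 73.532887

73.533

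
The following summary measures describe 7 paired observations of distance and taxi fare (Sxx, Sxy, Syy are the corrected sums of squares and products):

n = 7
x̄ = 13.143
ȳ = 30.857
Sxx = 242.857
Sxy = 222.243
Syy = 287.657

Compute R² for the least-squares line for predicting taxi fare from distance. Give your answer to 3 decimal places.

R² = Sxy²/(Sxx·Syy) = (222.243)²/(242.857·287.657) = 0.707018

0.707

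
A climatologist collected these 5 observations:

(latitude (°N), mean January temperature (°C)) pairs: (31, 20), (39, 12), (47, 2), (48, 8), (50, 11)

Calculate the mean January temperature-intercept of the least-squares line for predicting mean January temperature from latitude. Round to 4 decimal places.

n = 5, Σx = 215, Σy = 53, Σxy = 2116, Σx² = 9495
Sxx = Σx² − (Σx)²/n = 9495 − 9245 = 250
Sxy = Σxy − (Σx)(Σy)/n = 2116 − 2279 = -163
b = Sxy/Sxx = -163/250 = -0.652
a = ȳ − b·x̄ = 10.6 − (-0.652)·43 = 38.636

38.6360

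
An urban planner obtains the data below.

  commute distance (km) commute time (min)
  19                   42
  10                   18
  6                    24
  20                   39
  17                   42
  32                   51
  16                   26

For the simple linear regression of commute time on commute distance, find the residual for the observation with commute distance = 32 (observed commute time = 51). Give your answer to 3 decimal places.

n = 7, Σx = 120, Σy = 242, Σxy = 4664, Σx² = 2466
Sxx = Σx² − (Σx)²/n = 2466 − 2057.142857 = 408.857143
Sxy = Σxy − (Σx)(Σy)/n = 4664 − 4148.571429 = 515.428571
b = Sxy/Sxx = 515.428571/408.857143 = 1.260657
a = ȳ − b·x̄ = 34.571429 − 1.260657·17.142857 = 12.960168
ŷ(32) = 12.960168 + 1.260657·32 = 53.301188
residual = y − ŷ = 51 − 53.301188 = -2.301188

-2.301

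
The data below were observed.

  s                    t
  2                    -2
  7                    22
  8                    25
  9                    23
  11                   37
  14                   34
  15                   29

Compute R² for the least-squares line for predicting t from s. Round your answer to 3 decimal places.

0.737

n = 7, Σx = 66, Σy = 168, Σxy = 1875, Σx² = 740, Σy² = 5008
Sxx = Σx² − (Σx)²/n = 740 − 622.285714 = 117.714286
Sxy = Σxy − (Σx)(Σy)/n = 1875 − 1584 = 291
Syy = Σy² − (Σy)²/n = 5008 − 4032 = 976
R² = Sxy²/(Sxx·Syy) = (291)²/(117.714286·976) = 0.737067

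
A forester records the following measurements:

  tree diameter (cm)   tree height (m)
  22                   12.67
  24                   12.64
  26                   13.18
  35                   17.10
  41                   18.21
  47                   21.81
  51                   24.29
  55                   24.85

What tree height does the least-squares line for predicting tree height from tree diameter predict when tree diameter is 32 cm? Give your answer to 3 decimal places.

n = 8, Σx = 301, Σy = 144.75, Σxy = 5900.5, Σx² = 12477
Sxx = Σx² − (Σx)²/n = 12477 − 11325.125 = 1151.875
Sxy = Σxy − (Σx)(Σy)/n = 5900.5 − 5446.21875 = 454.28125
b = Sxy/Sxx = 454.28125/1151.875 = 0.394384
a = ȳ − b·x̄ = 18.09375 − 0.394384·37.625 = 3.255046
ŷ(32) = a + b·32 = 3.255046 + 0.394384·32 = 15.875339

15.875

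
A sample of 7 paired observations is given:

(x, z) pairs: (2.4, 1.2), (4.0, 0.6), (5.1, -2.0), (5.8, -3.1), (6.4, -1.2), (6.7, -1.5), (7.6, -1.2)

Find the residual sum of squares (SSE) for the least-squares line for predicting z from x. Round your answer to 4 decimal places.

n = 7, Σx = 38, Σy = -7.2, Σxy = -49.75, Σx² = 225.02, Σy² = 20.54
Sxx = Σx² − (Σx)²/n = 225.02 − 206.285714 = 18.734286
Sxy = Σxy − (Σx)(Σy)/n = -49.75 − (-39.085714) = -10.664286
Syy = Σy² − (Σy)²/n = 20.54 − 7.405714 = 13.134286
b = Sxy/Sxx = -10.664286/18.734286 = -0.569239
SSE = Syy − b·Sxy = 13.134286 − (-0.569239)·(-10.664286) = 7.063759

7.0638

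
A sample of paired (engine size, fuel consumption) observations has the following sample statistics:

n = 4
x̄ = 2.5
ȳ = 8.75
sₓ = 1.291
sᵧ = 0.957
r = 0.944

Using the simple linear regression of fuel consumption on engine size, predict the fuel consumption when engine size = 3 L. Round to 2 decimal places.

b = r · sᵧ/sₓ = 0.944 · 0.957/1.291 = 0.699774
a = ȳ − b·x̄ = 8.75 − 0.699774·2.5 = 7.000565
ŷ(3) = a + b·3 = 7.000565 + 0.699774·3 = 9.099887

9.10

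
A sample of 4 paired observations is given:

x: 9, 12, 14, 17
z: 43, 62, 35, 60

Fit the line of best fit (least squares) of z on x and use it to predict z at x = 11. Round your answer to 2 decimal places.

n = 4, Σx = 52, Σy = 200, Σxy = 2641, Σx² = 710
Sxx = Σx² − (Σx)²/n = 710 − 676 = 34
Sxy = Σxy − (Σx)(Σy)/n = 2641 − 2600 = 41
b = Sxy/Sxx = 41/34 = 1.205882
a = ȳ − b·x̄ = 50 − 1.205882·13 = 34.323529
ŷ(11) = a + b·11 = 34.323529 + 1.205882·11 = 47.588235

47.59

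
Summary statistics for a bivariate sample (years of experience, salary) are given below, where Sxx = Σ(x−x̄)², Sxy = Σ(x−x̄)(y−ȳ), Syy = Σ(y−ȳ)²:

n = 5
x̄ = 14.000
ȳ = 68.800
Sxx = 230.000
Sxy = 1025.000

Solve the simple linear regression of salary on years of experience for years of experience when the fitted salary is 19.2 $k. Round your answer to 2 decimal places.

b = Sxy/Sxx = 1025/230 = 4.456522
a = ȳ − b·x̄ = 68.8 − 4.456522·14 = 6.408696
Set a + b·x = 19.2: x = (19.2 − 6.408696) / 4.456522 = 2.870244

2.87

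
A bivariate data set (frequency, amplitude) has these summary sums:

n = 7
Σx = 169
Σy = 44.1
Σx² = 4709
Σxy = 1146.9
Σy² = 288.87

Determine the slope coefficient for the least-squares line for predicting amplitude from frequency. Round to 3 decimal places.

0.131

Sxx = Σx² − (Σx)²/n = 4709 − 4080.142857 = 628.857143
Sxy = Σxy − (Σx)(Σy)/n = 1146.9 − 1064.7 = 82.2
b = Sxy/Sxx = 82.2/628.857143 = 0.130713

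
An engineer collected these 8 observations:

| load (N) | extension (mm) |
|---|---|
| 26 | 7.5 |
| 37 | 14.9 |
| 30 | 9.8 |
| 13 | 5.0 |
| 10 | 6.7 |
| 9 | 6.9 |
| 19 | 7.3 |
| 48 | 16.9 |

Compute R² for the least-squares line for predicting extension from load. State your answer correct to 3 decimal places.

0.856

n = 8, Σx = 192, Σy = 75, Σxy = 2184.3, Σx² = 5960, Σy² = 830.7
Sxx = Σx² − (Σx)²/n = 5960 − 4608 = 1352
Sxy = Σxy − (Σx)(Σy)/n = 2184.3 − 1800 = 384.3
Syy = Σy² − (Σy)²/n = 830.7 − 703.125 = 127.575
R² = Sxy²/(Sxx·Syy) = (384.3)²/(1352·127.575) = 0.856246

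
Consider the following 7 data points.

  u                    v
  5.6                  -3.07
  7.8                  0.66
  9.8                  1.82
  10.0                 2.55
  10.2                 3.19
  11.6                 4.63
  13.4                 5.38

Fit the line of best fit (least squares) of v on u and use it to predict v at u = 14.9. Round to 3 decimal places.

7.761

n = 7, Σx = 68.4, Σy = 15.16, Σxy = 189.63, Σx² = 706.4
Sxx = Σx² − (Σx)²/n = 706.4 − 668.365714 = 38.034286
Sxy = Σxy − (Σx)(Σy)/n = 189.63 − 148.134857 = 41.495143
b = Sxy/Sxx = 41.495143/38.034286 = 1.090993
a = ȳ − b·x̄ = 2.165714 − 1.090993·9.771429 = -8.494847
ŷ(14.9) = a + b·14.9 = -8.494847 + 1.090993·14.9 = 7.760950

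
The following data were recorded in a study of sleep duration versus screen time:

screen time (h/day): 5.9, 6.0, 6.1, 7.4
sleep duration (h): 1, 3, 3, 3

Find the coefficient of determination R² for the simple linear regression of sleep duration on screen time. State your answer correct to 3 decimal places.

n = 4, Σx = 25.4, Σy = 10, Σxy = 64.4, Σx² = 162.78, Σy² = 28
Sxx = Σx² − (Σx)²/n = 162.78 − 161.29 = 1.49
Sxy = Σxy − (Σx)(Σy)/n = 64.4 − 63.5 = 0.9
Syy = Σy² − (Σy)²/n = 28 − 25 = 3
R² = Sxy²/(Sxx·Syy) = (0.9)²/(1.49·3) = 0.181208

0.181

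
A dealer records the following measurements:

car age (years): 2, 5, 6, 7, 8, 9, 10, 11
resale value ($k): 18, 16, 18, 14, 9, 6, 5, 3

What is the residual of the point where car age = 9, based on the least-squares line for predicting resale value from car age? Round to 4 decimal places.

n = 8, Σx = 58, Σy = 89, Σxy = 531, Σx² = 480
Sxx = Σx² − (Σx)²/n = 480 − 420.5 = 59.5
Sxy = Σxy − (Σx)(Σy)/n = 531 − 645.25 = -114.25
b = Sxy/Sxx = -114.25/59.5 = -1.920168
a = ȳ − b·x̄ = 11.125 − (-1.920168)·7.25 = 25.046218
ŷ(9) = 25.046218 + (-1.920168)·9 = 7.764706
residual = y − ŷ = 6 − 7.764706 = -1.764706

-1.7647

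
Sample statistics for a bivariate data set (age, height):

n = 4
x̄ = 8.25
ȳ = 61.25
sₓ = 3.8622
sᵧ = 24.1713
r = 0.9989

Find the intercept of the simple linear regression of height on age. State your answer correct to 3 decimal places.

9.675

b = r · sᵧ/sₓ = 0.9989 · 24.1713/3.8622 = 6.251544
a = ȳ − b·x̄ = 61.25 − 6.251544·8.25 = 9.674766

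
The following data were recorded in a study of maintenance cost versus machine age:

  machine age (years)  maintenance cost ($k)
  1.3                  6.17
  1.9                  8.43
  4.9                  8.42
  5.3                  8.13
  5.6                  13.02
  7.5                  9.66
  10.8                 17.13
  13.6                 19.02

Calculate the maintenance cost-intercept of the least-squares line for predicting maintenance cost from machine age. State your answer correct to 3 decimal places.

4.773

n = 8, Σx = 50.9, Σy = 89.98, Σxy = 697.423, Σx² = 446.61
Sxx = Σx² − (Σx)²/n = 446.61 − 323.85125 = 122.75875
Sxy = Σxy − (Σx)(Σy)/n = 697.423 − 572.49775 = 124.92525
b = Sxy/Sxx = 124.92525/122.75875 = 1.017648
a = ȳ − b·x̄ = 11.2475 − 1.017648·6.3625 = 4.772712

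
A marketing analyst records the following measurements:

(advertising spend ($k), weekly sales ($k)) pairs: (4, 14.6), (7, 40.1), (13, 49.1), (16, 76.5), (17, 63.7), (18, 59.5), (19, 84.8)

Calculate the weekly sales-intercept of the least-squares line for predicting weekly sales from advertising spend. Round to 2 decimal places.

n = 7, Σx = 94, Σy = 388.3, Σxy = 5966.5, Σx² = 1464
Sxx = Σx² − (Σx)²/n = 1464 − 1262.285714 = 201.714286
Sxy = Σxy − (Σx)(Σy)/n = 5966.5 − 5214.314286 = 752.185714
b = Sxy/Sxx = 752.185714/201.714286 = 3.728966
a = ȳ − b·x̄ = 55.471429 − 3.728966·13.428571 = 5.396742

5.40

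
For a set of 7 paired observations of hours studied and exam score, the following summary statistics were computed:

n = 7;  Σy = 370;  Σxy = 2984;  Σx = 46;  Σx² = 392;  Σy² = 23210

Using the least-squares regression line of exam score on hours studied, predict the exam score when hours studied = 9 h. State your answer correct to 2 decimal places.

Sxx = Σx² − (Σx)²/n = 392 − 302.285714 = 89.714286
Sxy = Σxy − (Σx)(Σy)/n = 2984 − 2431.428571 = 552.571429
b = Sxy/Sxx = 552.571429/89.714286 = 6.159236
a = ȳ − b·x̄ = 52.857143 − 6.159236·6.571429 = 12.382166
ŷ(9) = a + b·9 = 12.382166 + 6.159236·9 = 67.815287

67.82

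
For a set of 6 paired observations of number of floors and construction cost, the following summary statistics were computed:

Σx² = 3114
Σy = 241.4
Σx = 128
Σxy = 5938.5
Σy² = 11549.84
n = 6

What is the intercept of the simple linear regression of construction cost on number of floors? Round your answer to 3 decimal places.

-3.656

Sxx = Σx² − (Σx)²/n = 3114 − 2730.666667 = 383.333333
Sxy = Σxy − (Σx)(Σy)/n = 5938.5 − 5149.866667 = 788.633333
b = Sxy/Sxx = 788.633333/383.333333 = 2.057304
a = ȳ − b·x̄ = 40.233333 − 2.057304·21.333333 = -3.655826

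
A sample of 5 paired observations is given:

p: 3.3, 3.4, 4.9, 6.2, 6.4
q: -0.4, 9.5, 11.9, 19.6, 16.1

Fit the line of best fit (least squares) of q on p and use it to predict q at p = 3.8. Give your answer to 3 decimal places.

6.645

n = 5, Σx = 24.2, Σy = 56.7, Σxy = 313.85, Σx² = 125.86
Sxx = Σx² − (Σx)²/n = 125.86 − 117.128 = 8.732
Sxy = Σxy − (Σx)(Σy)/n = 313.85 − 274.428 = 39.422
b = Sxy/Sxx = 39.422/8.732 = 4.514659
a = ȳ − b·x̄ = 11.34 − 4.514659·4.84 = -10.510948
ŷ(3.8) = a + b·3.8 = -10.510948 + 4.514659·3.8 = 6.644755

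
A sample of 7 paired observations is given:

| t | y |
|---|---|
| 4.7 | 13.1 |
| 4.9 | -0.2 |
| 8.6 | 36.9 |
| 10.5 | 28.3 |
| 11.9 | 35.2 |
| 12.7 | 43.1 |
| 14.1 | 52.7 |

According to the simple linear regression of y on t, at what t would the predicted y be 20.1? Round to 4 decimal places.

n = 7, Σx = 67.4, Σy = 209.1, Σxy = 2384.4, Σx² = 732.02
Sxx = Σx² − (Σx)²/n = 732.02 − 648.965714 = 83.054286
Sxy = Σxy − (Σx)(Σy)/n = 2384.4 − 2013.334286 = 371.065714
b = Sxy/Sxx = 371.065714/83.054286 = 4.467749
a = ȳ − b·x̄ = 29.871429 − 4.467749·9.628571 = -13.146613
Set a + b·x = 20.1: x = (20.1 − (-13.146613)) / 4.467749 = 7.441468

7.4415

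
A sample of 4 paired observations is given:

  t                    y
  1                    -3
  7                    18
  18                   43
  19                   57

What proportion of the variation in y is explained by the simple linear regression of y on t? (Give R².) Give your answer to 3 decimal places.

n = 4, Σx = 45, Σy = 115, Σxy = 1980, Σx² = 735, Σy² = 5431
Sxx = Σx² − (Σx)²/n = 735 − 506.25 = 228.75
Sxy = Σxy − (Σx)(Σy)/n = 1980 − 1293.75 = 686.25
Syy = Σy² − (Σy)²/n = 5431 − 3306.25 = 2124.75
R² = Sxy²/(Sxx·Syy) = (686.25)²/(228.75·2124.75) = 0.968938

0.969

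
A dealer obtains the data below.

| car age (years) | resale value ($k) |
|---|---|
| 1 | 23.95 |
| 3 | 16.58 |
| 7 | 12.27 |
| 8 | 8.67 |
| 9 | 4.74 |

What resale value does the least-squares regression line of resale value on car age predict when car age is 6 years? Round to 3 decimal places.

12.402

n = 5, Σx = 28, Σy = 66.21, Σxy = 271.6, Σx² = 204
Sxx = Σx² − (Σx)²/n = 204 − 156.8 = 47.2
Sxy = Σxy − (Σx)(Σy)/n = 271.6 − 370.776 = -99.176
b = Sxy/Sxx = -99.176/47.2 = -2.101186
a = ȳ − b·x̄ = 13.242 − (-2.101186)·5.6 = 25.008644
ŷ(6) = a + b·6 = 25.008644 + (-2.101186)·6 = 12.401525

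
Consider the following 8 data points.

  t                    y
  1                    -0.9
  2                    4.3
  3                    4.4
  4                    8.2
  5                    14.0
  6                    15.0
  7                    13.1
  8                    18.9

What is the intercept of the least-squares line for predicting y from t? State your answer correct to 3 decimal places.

n = 8, Σx = 36, Σy = 77, Σxy = 456.6, Σx² = 204
Sxx = Σx² − (Σx)²/n = 204 − 162 = 42
Sxy = Σxy − (Σx)(Σy)/n = 456.6 − 346.5 = 110.1
b = Sxy/Sxx = 110.1/42 = 2.621429
a = ȳ − b·x̄ = 9.625 − 2.621429·4.5 = -2.171429

-2.171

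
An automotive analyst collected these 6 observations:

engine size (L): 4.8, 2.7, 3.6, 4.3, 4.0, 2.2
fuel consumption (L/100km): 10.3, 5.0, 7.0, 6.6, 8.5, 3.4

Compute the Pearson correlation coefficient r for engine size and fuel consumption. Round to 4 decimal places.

n = 6, Σx = 21.6, Σy = 40.8, Σxy = 158, Σx² = 82.62, Σy² = 307.46
Sxx = Σx² − (Σx)²/n = 82.62 − 77.76 = 4.86
Sxy = Σxy − (Σx)(Σy)/n = 158 − 146.88 = 11.12
Syy = Σy² − (Σy)²/n = 307.46 − 277.44 = 30.02
r = Sxy/√(Sxx·Syy) = 11.12/√(145.8972) = 11.12/12.078791 = 0.920622

0.9206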